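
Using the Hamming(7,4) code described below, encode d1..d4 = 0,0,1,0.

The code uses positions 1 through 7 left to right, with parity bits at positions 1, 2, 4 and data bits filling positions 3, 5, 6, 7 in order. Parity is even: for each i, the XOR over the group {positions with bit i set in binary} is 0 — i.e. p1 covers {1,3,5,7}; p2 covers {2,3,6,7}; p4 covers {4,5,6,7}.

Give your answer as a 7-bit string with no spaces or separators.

Place data at non-parity positions: p1 p2 0 p4 0 1 0
p1 (pos 1,3,5,7): XOR of data positions = 0⊕0⊕0 = 0
p2 (pos 2,3,6,7): XOR of data positions = 0⊕1⊕0 = 1
p4 (pos 4,5,6,7): XOR of data positions = 0⊕1⊕0 = 1
Codeword: 0101010

0101010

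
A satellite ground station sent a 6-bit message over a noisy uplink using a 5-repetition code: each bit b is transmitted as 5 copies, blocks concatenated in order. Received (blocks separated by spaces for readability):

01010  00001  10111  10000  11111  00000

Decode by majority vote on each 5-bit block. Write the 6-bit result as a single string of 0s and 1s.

001010

Block 1 (01010): 2 ones → 0
Block 2 (00001): 1 one → 0
Block 3 (10111): 4 ones → 1
Block 4 (10000): 1 one → 0
Block 5 (11111): 5 ones → 1
Block 6 (00000): 0 ones → 0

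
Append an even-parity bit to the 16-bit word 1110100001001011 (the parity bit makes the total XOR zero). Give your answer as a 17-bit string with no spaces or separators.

XOR of the 16 data bits: 1⊕1⊕1⊕0⊕1⊕0⊕0⊕0⊕0⊕1⊕0⊕0⊕1⊕0⊕1⊕1 = 0
Parity bit = 0 (so all 17 bits XOR to 0).

11101000010010110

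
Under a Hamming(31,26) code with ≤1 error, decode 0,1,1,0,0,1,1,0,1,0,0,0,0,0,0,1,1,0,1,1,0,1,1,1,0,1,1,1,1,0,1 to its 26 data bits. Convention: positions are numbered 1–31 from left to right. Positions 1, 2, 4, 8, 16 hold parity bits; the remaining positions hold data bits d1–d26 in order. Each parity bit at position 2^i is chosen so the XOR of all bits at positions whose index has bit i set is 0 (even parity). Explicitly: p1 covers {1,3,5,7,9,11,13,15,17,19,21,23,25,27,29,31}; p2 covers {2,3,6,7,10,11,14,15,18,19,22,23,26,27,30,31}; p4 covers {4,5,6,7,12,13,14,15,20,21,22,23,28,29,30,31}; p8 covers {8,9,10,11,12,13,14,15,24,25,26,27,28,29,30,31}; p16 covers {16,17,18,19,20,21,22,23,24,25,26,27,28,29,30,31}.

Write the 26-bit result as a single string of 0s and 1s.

10110000000101101110111101

s1 (pos 1,3,5,7,9,11,13,15,17,19,21,23,25,27,29,31): 0⊕1⊕0⊕1⊕1⊕0⊕0⊕0⊕1⊕1⊕0⊕1⊕0⊕1⊕1⊕1 = 1
s2 (pos 2,3,6,7,10,11,14,15,18,19,22,23,26,27,30,31): 1⊕1⊕1⊕1⊕0⊕0⊕0⊕0⊕0⊕1⊕1⊕1⊕1⊕1⊕0⊕1 = 0
s4 (pos 4,5,6,7,12,13,14,15,20,21,22,23,28,29,30,31): 0⊕0⊕1⊕1⊕0⊕0⊕0⊕0⊕1⊕0⊕1⊕1⊕1⊕1⊕0⊕1 = 0
s8 (pos 8,9,10,11,12,13,14,15,24,25,26,27,28,29,30,31): 0⊕1⊕0⊕0⊕0⊕0⊕0⊕0⊕1⊕0⊕1⊕1⊕1⊕1⊕0⊕1 = 1
s16 (pos 16,17,18,19,20,21,22,23,24,25,26,27,28,29,30,31): 1⊕1⊕0⊕1⊕1⊕0⊕1⊕1⊕1⊕0⊕1⊕1⊕1⊕1⊕0⊕1 = 0
Syndrome s16…s1 = 01001 → error at position 9.
Flip position 9: 0110011010000001101101110111101 → 0110011000000001101101110111101
Read data bits from positions 3,5,6,7,9,10,11,12,13,14,15,17,18,19,20,21,22,23,24,25,26,27,28,29,30,31: 10110000000101101110111101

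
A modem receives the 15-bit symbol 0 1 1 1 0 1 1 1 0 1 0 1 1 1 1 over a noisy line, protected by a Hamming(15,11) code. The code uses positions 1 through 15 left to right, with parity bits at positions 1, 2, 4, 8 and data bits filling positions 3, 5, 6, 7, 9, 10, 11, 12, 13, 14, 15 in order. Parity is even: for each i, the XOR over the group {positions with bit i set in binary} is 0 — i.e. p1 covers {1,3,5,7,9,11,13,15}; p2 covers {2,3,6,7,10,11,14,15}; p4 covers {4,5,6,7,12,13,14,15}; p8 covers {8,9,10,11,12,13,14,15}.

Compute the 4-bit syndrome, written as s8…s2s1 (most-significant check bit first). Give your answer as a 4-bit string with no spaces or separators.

0110

s1 (pos 1,3,5,7,9,11,13,15): 0⊕1⊕0⊕1⊕0⊕0⊕1⊕1 = 0
s2 (pos 2,3,6,7,10,11,14,15): 1⊕1⊕1⊕1⊕1⊕0⊕1⊕1 = 1
s4 (pos 4,5,6,7,12,13,14,15): 1⊕0⊕1⊕1⊕1⊕1⊕1⊕1 = 1
s8 (pos 8,9,10,11,12,13,14,15): 1⊕0⊕1⊕0⊕1⊕1⊕1⊕1 = 0
Syndrome s8…s1 = 0110 → error at position 6.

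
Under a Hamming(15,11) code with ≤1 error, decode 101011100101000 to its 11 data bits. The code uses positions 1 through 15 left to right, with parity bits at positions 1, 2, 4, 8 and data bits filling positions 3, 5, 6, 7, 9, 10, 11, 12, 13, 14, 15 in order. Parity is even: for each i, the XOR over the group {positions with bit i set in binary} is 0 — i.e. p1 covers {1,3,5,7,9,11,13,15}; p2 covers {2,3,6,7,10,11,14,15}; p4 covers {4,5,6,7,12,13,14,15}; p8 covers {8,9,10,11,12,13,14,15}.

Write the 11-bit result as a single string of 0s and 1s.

s1 (pos 1,3,5,7,9,11,13,15): 1⊕1⊕1⊕1⊕0⊕0⊕0⊕0 = 0
s2 (pos 2,3,6,7,10,11,14,15): 0⊕1⊕1⊕1⊕1⊕0⊕0⊕0 = 0
s4 (pos 4,5,6,7,12,13,14,15): 0⊕1⊕1⊕1⊕1⊕0⊕0⊕0 = 0
s8 (pos 8,9,10,11,12,13,14,15): 0⊕0⊕1⊕0⊕1⊕0⊕0⊕0 = 0
Syndrome s8…s1 = 0000 → no error.
Read data bits from positions 3,5,6,7,9,10,11,12,13,14,15: 11110101000

11110101000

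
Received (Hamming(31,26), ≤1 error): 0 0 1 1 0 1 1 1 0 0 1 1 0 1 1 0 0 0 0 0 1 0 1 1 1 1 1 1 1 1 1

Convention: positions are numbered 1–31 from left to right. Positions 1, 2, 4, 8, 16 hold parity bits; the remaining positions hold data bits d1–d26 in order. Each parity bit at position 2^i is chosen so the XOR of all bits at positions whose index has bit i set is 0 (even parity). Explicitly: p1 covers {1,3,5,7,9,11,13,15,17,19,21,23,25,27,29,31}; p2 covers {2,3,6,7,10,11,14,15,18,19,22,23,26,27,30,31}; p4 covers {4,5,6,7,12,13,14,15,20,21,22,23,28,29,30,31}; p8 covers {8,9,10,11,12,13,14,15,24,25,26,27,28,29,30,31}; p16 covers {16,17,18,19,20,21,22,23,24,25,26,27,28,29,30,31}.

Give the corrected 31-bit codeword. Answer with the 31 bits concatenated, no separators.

0011011101110110000010111111111

s1 (pos 1,3,5,7,9,11,13,15,17,19,21,23,25,27,29,31): 0⊕1⊕0⊕1⊕0⊕1⊕0⊕1⊕0⊕0⊕1⊕1⊕1⊕1⊕1⊕1 = 0
s2 (pos 2,3,6,7,10,11,14,15,18,19,22,23,26,27,30,31): 0⊕1⊕1⊕1⊕0⊕1⊕1⊕1⊕0⊕0⊕0⊕1⊕1⊕1⊕1⊕1 = 1
s4 (pos 4,5,6,7,12,13,14,15,20,21,22,23,28,29,30,31): 1⊕0⊕1⊕1⊕1⊕0⊕1⊕1⊕0⊕1⊕0⊕1⊕1⊕1⊕1⊕1 = 0
s8 (pos 8,9,10,11,12,13,14,15,24,25,26,27,28,29,30,31): 1⊕0⊕0⊕1⊕1⊕0⊕1⊕1⊕1⊕1⊕1⊕1⊕1⊕1⊕1⊕1 = 1
s16 (pos 16,17,18,19,20,21,22,23,24,25,26,27,28,29,30,31): 0⊕0⊕0⊕0⊕0⊕1⊕0⊕1⊕1⊕1⊕1⊕1⊕1⊕1⊕1⊕1 = 0
Syndrome s16…s1 = 01010 → error at position 10.
Flip position 10: 0011011100110110000010111111111 → 0011011101110110000010111111111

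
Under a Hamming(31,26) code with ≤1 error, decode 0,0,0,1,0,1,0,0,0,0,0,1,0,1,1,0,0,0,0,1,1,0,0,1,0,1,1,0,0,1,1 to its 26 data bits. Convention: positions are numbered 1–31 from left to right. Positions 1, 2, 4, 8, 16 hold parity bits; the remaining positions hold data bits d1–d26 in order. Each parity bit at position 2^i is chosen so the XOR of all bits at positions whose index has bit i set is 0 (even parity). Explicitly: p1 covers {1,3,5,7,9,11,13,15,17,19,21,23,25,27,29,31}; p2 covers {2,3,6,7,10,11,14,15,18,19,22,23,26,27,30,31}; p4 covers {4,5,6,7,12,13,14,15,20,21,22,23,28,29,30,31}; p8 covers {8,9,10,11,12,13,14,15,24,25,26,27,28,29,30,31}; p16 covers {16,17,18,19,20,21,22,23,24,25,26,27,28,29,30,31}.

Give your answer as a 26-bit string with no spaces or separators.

s1 (pos 1,3,5,7,9,11,13,15,17,19,21,23,25,27,29,31): 0⊕0⊕0⊕0⊕0⊕0⊕0⊕1⊕0⊕0⊕1⊕0⊕0⊕1⊕0⊕1 = 0
s2 (pos 2,3,6,7,10,11,14,15,18,19,22,23,26,27,30,31): 0⊕0⊕1⊕0⊕0⊕0⊕1⊕1⊕0⊕0⊕0⊕0⊕1⊕1⊕1⊕1 = 1
s4 (pos 4,5,6,7,12,13,14,15,20,21,22,23,28,29,30,31): 1⊕0⊕1⊕0⊕1⊕0⊕1⊕1⊕1⊕1⊕0⊕0⊕0⊕0⊕1⊕1 = 1
s8 (pos 8,9,10,11,12,13,14,15,24,25,26,27,28,29,30,31): 0⊕0⊕0⊕0⊕1⊕0⊕1⊕1⊕1⊕0⊕1⊕1⊕0⊕0⊕1⊕1 = 0
s16 (pos 16,17,18,19,20,21,22,23,24,25,26,27,28,29,30,31): 0⊕0⊕0⊕0⊕1⊕1⊕0⊕0⊕1⊕0⊕1⊕1⊕0⊕0⊕1⊕1 = 1
Syndrome s16…s1 = 10110 → error at position 22.
Flip position 22: 0001010000010110000110010110011 → 0001010000010110000111010110011
Read data bits from positions 3,5,6,7,9,10,11,12,13,14,15,17,18,19,20,21,22,23,24,25,26,27,28,29,30,31: 00100001011000111010110011

00100001011000111010110011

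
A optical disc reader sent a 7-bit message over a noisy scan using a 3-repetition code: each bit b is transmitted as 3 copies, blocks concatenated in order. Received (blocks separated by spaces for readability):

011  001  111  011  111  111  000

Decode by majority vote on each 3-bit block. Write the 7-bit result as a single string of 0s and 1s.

Block 1 (011): 2 ones → 1
Block 2 (001): 1 one → 0
Block 3 (111): 3 ones → 1
Block 4 (011): 2 ones → 1
Block 5 (111): 3 ones → 1
Block 6 (111): 3 ones → 1
Block 7 (000): 0 ones → 0

1011110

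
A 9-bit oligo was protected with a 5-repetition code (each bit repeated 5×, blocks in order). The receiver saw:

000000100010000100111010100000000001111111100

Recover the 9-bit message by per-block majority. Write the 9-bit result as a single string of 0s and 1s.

Block 1 (00000): 0 ones → 0
Block 2 (01000): 1 one → 0
Block 3 (10000): 1 one → 0
Block 4 (10011): 3 ones → 1
Block 5 (10101): 3 ones → 1
Block 6 (00000): 0 ones → 0
Block 7 (00000): 0 ones → 0
Block 8 (11111): 5 ones → 1
Block 9 (11100): 3 ones → 1

000110011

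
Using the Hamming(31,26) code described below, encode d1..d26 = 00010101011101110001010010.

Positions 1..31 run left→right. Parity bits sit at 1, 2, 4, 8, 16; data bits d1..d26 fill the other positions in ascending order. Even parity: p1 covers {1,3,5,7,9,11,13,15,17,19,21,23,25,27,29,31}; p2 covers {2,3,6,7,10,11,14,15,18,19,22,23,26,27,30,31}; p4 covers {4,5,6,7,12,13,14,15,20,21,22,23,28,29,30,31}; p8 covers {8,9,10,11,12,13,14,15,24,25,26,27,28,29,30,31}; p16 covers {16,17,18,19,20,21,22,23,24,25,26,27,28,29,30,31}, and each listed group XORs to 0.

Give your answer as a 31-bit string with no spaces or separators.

1101001101010111101110001010010

Place data at non-parity positions: p1 p2 0 p4 0 0 1 p8 0 1 0 1 0 1 1 p16 1 0 1 1 1 0 0 0 1 0 1 0 0 1 0
p1 (pos 1,3,5,7,9,11,13,15,17,19,21,23,25,27,29,31): XOR of data positions = 0⊕0⊕1⊕0⊕0⊕0⊕1⊕1⊕1⊕1⊕0⊕1⊕1⊕0⊕0 = 1
p2 (pos 2,3,6,7,10,11,14,15,18,19,22,23,26,27,30,31): XOR of data positions = 0⊕0⊕1⊕1⊕0⊕1⊕1⊕0⊕1⊕0⊕0⊕0⊕1⊕1⊕0 = 1
p4 (pos 4,5,6,7,12,13,14,15,20,21,22,23,28,29,30,31): XOR of data positions = 0⊕0⊕1⊕1⊕0⊕1⊕1⊕1⊕1⊕0⊕0⊕0⊕0⊕1⊕0 = 1
p8 (pos 8,9,10,11,12,13,14,15,24,25,26,27,28,29,30,31): XOR of data positions = 0⊕1⊕0⊕1⊕0⊕1⊕1⊕0⊕1⊕0⊕1⊕0⊕0⊕1⊕0 = 1
p16 (pos 16,17,18,19,20,21,22,23,24,25,26,27,28,29,30,31): XOR of data positions = 1⊕0⊕1⊕1⊕1⊕0⊕0⊕0⊕1⊕0⊕1⊕0⊕0⊕1⊕0 = 1
Codeword: 1101001101010111101110001010010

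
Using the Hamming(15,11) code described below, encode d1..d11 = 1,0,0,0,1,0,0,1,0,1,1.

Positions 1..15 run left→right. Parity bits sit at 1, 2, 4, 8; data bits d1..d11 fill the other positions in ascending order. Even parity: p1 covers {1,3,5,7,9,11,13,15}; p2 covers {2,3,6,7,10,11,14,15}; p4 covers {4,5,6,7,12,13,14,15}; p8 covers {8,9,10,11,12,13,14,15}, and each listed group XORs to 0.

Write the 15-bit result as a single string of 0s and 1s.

111100001001011

Place data at non-parity positions: p1 p2 1 p4 0 0 0 p8 1 0 0 1 0 1 1
p1 (pos 1,3,5,7,9,11,13,15): XOR of data positions = 1⊕0⊕0⊕1⊕0⊕0⊕1 = 1
p2 (pos 2,3,6,7,10,11,14,15): XOR of data positions = 1⊕0⊕0⊕0⊕0⊕1⊕1 = 1
p4 (pos 4,5,6,7,12,13,14,15): XOR of data positions = 0⊕0⊕0⊕1⊕0⊕1⊕1 = 1
p8 (pos 8,9,10,11,12,13,14,15): XOR of data positions = 1⊕0⊕0⊕1⊕0⊕1⊕1 = 0
Codeword: 111100001001011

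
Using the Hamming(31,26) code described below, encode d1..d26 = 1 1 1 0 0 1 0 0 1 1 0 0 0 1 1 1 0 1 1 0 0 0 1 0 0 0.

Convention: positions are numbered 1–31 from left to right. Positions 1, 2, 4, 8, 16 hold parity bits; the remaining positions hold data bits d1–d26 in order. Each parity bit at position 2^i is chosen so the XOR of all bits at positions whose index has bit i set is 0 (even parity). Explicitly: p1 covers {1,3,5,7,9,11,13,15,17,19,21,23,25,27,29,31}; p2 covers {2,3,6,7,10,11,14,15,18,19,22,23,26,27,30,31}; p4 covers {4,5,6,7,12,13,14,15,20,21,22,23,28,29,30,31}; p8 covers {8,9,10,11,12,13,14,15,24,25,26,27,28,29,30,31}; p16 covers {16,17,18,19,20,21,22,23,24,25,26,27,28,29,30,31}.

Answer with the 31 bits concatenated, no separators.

Place data at non-parity positions: p1 p2 1 p4 1 1 0 p8 0 1 0 0 1 1 0 p16 0 0 1 1 1 0 1 1 0 0 0 1 0 0 0
p1 (pos 1,3,5,7,9,11,13,15,17,19,21,23,25,27,29,31): XOR of data positions = 1⊕1⊕0⊕0⊕0⊕1⊕0⊕0⊕1⊕1⊕1⊕0⊕0⊕0⊕0 = 0
p2 (pos 2,3,6,7,10,11,14,15,18,19,22,23,26,27,30,31): XOR of data positions = 1⊕1⊕0⊕1⊕0⊕1⊕0⊕0⊕1⊕0⊕1⊕0⊕0⊕0⊕0 = 0
p4 (pos 4,5,6,7,12,13,14,15,20,21,22,23,28,29,30,31): XOR of data positions = 1⊕1⊕0⊕0⊕1⊕1⊕0⊕1⊕1⊕0⊕1⊕1⊕0⊕0⊕0 = 0
p8 (pos 8,9,10,11,12,13,14,15,24,25,26,27,28,29,30,31): XOR of data positions = 0⊕1⊕0⊕0⊕1⊕1⊕0⊕1⊕0⊕0⊕0⊕1⊕0⊕0⊕0 = 1
p16 (pos 16,17,18,19,20,21,22,23,24,25,26,27,28,29,30,31): XOR of data positions = 0⊕0⊕1⊕1⊕1⊕0⊕1⊕1⊕0⊕0⊕0⊕1⊕0⊕0⊕0 = 0
Codeword: 0010110101001100001110110001000

0010110101001100001110110001000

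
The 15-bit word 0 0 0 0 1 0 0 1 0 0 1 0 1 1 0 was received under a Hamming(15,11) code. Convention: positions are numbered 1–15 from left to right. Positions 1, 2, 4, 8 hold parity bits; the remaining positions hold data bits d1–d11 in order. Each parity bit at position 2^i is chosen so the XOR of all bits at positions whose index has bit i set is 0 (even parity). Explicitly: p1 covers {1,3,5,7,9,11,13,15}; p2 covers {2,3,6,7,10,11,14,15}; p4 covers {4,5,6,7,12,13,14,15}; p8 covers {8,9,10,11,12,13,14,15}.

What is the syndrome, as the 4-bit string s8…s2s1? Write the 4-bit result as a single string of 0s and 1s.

s1 (pos 1,3,5,7,9,11,13,15): 0⊕0⊕1⊕0⊕0⊕1⊕1⊕0 = 1
s2 (pos 2,3,6,7,10,11,14,15): 0⊕0⊕0⊕0⊕0⊕1⊕1⊕0 = 0
s4 (pos 4,5,6,7,12,13,14,15): 0⊕1⊕0⊕0⊕0⊕1⊕1⊕0 = 1
s8 (pos 8,9,10,11,12,13,14,15): 1⊕0⊕0⊕1⊕0⊕1⊕1⊕0 = 0
Syndrome s8…s1 = 0101 → error at position 5.

0101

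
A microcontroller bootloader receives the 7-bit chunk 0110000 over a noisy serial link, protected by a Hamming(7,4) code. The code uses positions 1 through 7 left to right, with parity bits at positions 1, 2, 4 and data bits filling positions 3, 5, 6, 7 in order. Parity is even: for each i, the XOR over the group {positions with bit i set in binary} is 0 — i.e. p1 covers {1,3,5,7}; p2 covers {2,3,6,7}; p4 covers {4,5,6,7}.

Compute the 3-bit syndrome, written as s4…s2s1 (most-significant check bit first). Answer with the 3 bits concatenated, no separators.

001

s1 (pos 1,3,5,7): 0⊕1⊕0⊕0 = 1
s2 (pos 2,3,6,7): 1⊕1⊕0⊕0 = 0
s4 (pos 4,5,6,7): 0⊕0⊕0⊕0 = 0
Syndrome s4…s1 = 001 → error at position 1.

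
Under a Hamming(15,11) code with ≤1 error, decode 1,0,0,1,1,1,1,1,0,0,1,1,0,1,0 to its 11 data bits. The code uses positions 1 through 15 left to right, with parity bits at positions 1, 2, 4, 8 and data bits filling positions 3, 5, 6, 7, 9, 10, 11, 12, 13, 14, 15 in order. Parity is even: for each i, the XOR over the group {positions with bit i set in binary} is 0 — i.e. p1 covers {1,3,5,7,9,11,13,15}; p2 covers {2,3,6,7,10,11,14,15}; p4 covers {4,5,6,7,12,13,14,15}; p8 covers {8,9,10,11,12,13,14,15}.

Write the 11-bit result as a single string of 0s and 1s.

01110011010

s1 (pos 1,3,5,7,9,11,13,15): 1⊕0⊕1⊕1⊕0⊕1⊕0⊕0 = 0
s2 (pos 2,3,6,7,10,11,14,15): 0⊕0⊕1⊕1⊕0⊕1⊕1⊕0 = 0
s4 (pos 4,5,6,7,12,13,14,15): 1⊕1⊕1⊕1⊕1⊕0⊕1⊕0 = 0
s8 (pos 8,9,10,11,12,13,14,15): 1⊕0⊕0⊕1⊕1⊕0⊕1⊕0 = 0
Syndrome s8…s1 = 0000 → no error.
Read data bits from positions 3,5,6,7,9,10,11,12,13,14,15: 01110011010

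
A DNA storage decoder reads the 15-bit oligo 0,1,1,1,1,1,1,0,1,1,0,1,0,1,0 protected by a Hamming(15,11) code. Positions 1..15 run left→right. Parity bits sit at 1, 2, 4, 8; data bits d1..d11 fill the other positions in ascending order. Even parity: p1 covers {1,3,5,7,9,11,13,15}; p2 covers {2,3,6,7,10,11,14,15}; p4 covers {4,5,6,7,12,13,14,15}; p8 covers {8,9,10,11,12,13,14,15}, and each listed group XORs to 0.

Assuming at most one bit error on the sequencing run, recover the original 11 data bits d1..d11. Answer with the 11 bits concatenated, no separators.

11111101010

s1 (pos 1,3,5,7,9,11,13,15): 0⊕1⊕1⊕1⊕1⊕0⊕0⊕0 = 0
s2 (pos 2,3,6,7,10,11,14,15): 1⊕1⊕1⊕1⊕1⊕0⊕1⊕0 = 0
s4 (pos 4,5,6,7,12,13,14,15): 1⊕1⊕1⊕1⊕1⊕0⊕1⊕0 = 0
s8 (pos 8,9,10,11,12,13,14,15): 0⊕1⊕1⊕0⊕1⊕0⊕1⊕0 = 0
Syndrome s8…s1 = 0000 → no error.
Read data bits from positions 3,5,6,7,9,10,11,12,13,14,15: 11111101010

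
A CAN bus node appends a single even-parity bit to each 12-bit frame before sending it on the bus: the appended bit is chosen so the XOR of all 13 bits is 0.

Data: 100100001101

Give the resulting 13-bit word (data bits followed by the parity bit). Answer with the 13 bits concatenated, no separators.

XOR of the 12 data bits: 1⊕0⊕0⊕1⊕0⊕0⊕0⊕0⊕1⊕1⊕0⊕1 = 1
Parity bit = 1 (so all 13 bits XOR to 0).

1001000011011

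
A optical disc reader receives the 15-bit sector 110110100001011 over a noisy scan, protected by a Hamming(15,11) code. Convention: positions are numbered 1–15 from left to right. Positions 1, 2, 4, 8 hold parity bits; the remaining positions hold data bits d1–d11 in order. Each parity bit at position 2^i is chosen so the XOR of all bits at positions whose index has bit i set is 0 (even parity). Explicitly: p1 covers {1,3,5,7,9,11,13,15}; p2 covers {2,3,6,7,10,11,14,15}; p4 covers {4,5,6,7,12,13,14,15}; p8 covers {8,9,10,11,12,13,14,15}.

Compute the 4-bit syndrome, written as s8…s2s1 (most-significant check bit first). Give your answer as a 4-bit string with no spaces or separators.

1000

s1 (pos 1,3,5,7,9,11,13,15): 1⊕0⊕1⊕1⊕0⊕0⊕0⊕1 = 0
s2 (pos 2,3,6,7,10,11,14,15): 1⊕0⊕0⊕1⊕0⊕0⊕1⊕1 = 0
s4 (pos 4,5,6,7,12,13,14,15): 1⊕1⊕0⊕1⊕1⊕0⊕1⊕1 = 0
s8 (pos 8,9,10,11,12,13,14,15): 0⊕0⊕0⊕0⊕1⊕0⊕1⊕1 = 1
Syndrome s8…s1 = 1000 → error at position 8.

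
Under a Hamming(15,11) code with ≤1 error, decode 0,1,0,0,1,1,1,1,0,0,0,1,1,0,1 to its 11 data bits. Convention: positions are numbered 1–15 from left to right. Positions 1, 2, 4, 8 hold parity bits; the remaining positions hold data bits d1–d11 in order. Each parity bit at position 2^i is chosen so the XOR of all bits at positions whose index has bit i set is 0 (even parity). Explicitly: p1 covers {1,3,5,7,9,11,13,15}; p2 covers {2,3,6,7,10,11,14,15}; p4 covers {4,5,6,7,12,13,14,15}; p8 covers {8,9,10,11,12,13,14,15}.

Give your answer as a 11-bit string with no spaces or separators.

01110001101

s1 (pos 1,3,5,7,9,11,13,15): 0⊕0⊕1⊕1⊕0⊕0⊕1⊕1 = 0
s2 (pos 2,3,6,7,10,11,14,15): 1⊕0⊕1⊕1⊕0⊕0⊕0⊕1 = 0
s4 (pos 4,5,6,7,12,13,14,15): 0⊕1⊕1⊕1⊕1⊕1⊕0⊕1 = 0
s8 (pos 8,9,10,11,12,13,14,15): 1⊕0⊕0⊕0⊕1⊕1⊕0⊕1 = 0
Syndrome s8…s1 = 0000 → no error.
Read data bits from positions 3,5,6,7,9,10,11,12,13,14,15: 01110001101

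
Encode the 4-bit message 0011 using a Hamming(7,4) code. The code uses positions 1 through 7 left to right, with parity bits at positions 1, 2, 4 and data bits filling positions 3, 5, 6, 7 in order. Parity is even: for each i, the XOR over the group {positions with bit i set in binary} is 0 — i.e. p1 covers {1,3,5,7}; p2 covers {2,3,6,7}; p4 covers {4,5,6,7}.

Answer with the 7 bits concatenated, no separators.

1000011

Place data at non-parity positions: p1 p2 0 p4 0 1 1
p1 (pos 1,3,5,7): XOR of data positions = 0⊕0⊕1 = 1
p2 (pos 2,3,6,7): XOR of data positions = 0⊕1⊕1 = 0
p4 (pos 4,5,6,7): XOR of data positions = 0⊕1⊕1 = 0
Codeword: 1000011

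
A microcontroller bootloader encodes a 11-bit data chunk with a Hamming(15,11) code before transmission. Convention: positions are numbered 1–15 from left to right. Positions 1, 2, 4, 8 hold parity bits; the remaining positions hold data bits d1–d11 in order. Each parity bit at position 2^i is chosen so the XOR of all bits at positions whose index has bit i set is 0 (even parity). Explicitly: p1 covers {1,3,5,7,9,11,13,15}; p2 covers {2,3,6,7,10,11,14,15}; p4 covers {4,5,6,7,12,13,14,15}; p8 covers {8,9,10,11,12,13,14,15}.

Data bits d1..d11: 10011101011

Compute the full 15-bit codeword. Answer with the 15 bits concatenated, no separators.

Place data at non-parity positions: p1 p2 1 p4 0 0 1 p8 1 1 0 1 0 1 1
p1 (pos 1,3,5,7,9,11,13,15): XOR of data positions = 1⊕0⊕1⊕1⊕0⊕0⊕1 = 0
p2 (pos 2,3,6,7,10,11,14,15): XOR of data positions = 1⊕0⊕1⊕1⊕0⊕1⊕1 = 1
p4 (pos 4,5,6,7,12,13,14,15): XOR of data positions = 0⊕0⊕1⊕1⊕0⊕1⊕1 = 0
p8 (pos 8,9,10,11,12,13,14,15): XOR of data positions = 1⊕1⊕0⊕1⊕0⊕1⊕1 = 1
Codeword: 011000111101011

011000111101011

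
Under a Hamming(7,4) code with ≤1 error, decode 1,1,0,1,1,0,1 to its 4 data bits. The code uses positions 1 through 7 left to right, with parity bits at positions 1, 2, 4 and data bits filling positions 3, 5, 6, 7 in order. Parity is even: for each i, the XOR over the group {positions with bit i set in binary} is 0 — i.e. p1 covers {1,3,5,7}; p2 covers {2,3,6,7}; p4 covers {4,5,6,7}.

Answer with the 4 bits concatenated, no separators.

s1 (pos 1,3,5,7): 1⊕0⊕1⊕1 = 1
s2 (pos 2,3,6,7): 1⊕0⊕0⊕1 = 0
s4 (pos 4,5,6,7): 1⊕1⊕0⊕1 = 1
Syndrome s4…s1 = 101 → error at position 5.
Flip position 5: 1101101 → 1101001
Read data bits from positions 3,5,6,7: 0001

0001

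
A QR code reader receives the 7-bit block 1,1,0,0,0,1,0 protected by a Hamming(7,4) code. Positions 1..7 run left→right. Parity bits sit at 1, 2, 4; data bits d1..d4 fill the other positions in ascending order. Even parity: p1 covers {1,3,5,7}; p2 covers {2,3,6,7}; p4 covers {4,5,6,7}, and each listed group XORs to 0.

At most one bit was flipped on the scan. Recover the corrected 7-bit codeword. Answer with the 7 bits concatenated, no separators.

1100110

s1 (pos 1,3,5,7): 1⊕0⊕0⊕0 = 1
s2 (pos 2,3,6,7): 1⊕0⊕1⊕0 = 0
s4 (pos 4,5,6,7): 0⊕0⊕1⊕0 = 1
Syndrome s4…s1 = 101 → error at position 5.
Flip position 5: 1100010 → 1100110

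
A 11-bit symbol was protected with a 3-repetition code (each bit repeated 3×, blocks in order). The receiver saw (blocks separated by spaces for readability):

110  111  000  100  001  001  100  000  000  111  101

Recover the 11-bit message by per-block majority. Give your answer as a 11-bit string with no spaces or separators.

Block 1 (110): 2 ones → 1
Block 2 (111): 3 ones → 1
Block 3 (000): 0 ones → 0
Block 4 (100): 1 one → 0
Block 5 (001): 1 one → 0
Block 6 (001): 1 one → 0
Block 7 (100): 1 one → 0
Block 8 (000): 0 ones → 0
Block 9 (000): 0 ones → 0
Block 10 (111): 3 ones → 1
Block 11 (101): 2 ones → 1

11000000011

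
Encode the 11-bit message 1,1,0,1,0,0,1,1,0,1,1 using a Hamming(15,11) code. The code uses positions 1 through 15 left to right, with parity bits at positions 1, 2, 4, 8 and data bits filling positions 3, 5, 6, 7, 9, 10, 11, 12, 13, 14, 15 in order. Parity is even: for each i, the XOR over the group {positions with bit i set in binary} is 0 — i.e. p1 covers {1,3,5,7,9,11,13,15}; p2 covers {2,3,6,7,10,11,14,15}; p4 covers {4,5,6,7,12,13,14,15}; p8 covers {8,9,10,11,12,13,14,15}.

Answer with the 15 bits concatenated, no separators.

Place data at non-parity positions: p1 p2 1 p4 1 0 1 p8 0 0 1 1 0 1 1
p1 (pos 1,3,5,7,9,11,13,15): XOR of data positions = 1⊕1⊕1⊕0⊕1⊕0⊕1 = 1
p2 (pos 2,3,6,7,10,11,14,15): XOR of data positions = 1⊕0⊕1⊕0⊕1⊕1⊕1 = 1
p4 (pos 4,5,6,7,12,13,14,15): XOR of data positions = 1⊕0⊕1⊕1⊕0⊕1⊕1 = 1
p8 (pos 8,9,10,11,12,13,14,15): XOR of data positions = 0⊕0⊕1⊕1⊕0⊕1⊕1 = 0
Codeword: 111110100011011

111110100011011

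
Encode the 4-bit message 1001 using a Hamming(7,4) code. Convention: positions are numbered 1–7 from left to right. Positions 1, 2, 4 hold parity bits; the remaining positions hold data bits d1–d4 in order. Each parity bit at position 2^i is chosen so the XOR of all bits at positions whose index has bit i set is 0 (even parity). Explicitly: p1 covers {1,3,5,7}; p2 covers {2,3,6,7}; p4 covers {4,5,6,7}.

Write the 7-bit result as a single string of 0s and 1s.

0011001

Place data at non-parity positions: p1 p2 1 p4 0 0 1
p1 (pos 1,3,5,7): XOR of data positions = 1⊕0⊕1 = 0
p2 (pos 2,3,6,7): XOR of data positions = 1⊕0⊕1 = 0
p4 (pos 4,5,6,7): XOR of data positions = 0⊕0⊕1 = 1
Codeword: 0011001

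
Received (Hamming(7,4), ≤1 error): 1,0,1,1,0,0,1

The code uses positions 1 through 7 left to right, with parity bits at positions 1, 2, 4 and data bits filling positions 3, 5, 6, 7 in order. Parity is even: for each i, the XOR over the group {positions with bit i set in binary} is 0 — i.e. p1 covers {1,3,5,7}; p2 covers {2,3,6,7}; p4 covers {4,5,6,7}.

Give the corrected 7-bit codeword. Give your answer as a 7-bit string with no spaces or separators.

0011001

s1 (pos 1,3,5,7): 1⊕1⊕0⊕1 = 1
s2 (pos 2,3,6,7): 0⊕1⊕0⊕1 = 0
s4 (pos 4,5,6,7): 1⊕0⊕0⊕1 = 0
Syndrome s4…s1 = 001 → error at position 1.
Flip position 1: 1011001 → 0011001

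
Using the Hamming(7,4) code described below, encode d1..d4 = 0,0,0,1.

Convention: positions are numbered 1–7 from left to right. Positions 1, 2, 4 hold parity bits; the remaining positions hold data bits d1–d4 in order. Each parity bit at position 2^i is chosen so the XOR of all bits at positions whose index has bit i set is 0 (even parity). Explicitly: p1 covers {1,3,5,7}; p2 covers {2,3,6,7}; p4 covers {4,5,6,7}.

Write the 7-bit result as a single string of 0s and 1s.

1101001

Place data at non-parity positions: p1 p2 0 p4 0 0 1
p1 (pos 1,3,5,7): XOR of data positions = 0⊕0⊕1 = 1
p2 (pos 2,3,6,7): XOR of data positions = 0⊕0⊕1 = 1
p4 (pos 4,5,6,7): XOR of data positions = 0⊕0⊕1 = 1
Codeword: 1101001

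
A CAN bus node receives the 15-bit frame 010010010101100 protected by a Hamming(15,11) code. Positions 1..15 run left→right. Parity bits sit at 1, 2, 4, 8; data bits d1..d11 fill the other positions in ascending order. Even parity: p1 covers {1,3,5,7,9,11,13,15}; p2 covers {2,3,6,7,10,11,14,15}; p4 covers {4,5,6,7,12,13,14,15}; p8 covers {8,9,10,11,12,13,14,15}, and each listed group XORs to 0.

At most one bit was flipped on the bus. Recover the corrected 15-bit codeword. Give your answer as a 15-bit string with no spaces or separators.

010110010101100

s1 (pos 1,3,5,7,9,11,13,15): 0⊕0⊕1⊕0⊕0⊕0⊕1⊕0 = 0
s2 (pos 2,3,6,7,10,11,14,15): 1⊕0⊕0⊕0⊕1⊕0⊕0⊕0 = 0
s4 (pos 4,5,6,7,12,13,14,15): 0⊕1⊕0⊕0⊕1⊕1⊕0⊕0 = 1
s8 (pos 8,9,10,11,12,13,14,15): 1⊕0⊕1⊕0⊕1⊕1⊕0⊕0 = 0
Syndrome s8…s1 = 0100 → error at position 4.
Flip position 4: 010010010101100 → 010110010101100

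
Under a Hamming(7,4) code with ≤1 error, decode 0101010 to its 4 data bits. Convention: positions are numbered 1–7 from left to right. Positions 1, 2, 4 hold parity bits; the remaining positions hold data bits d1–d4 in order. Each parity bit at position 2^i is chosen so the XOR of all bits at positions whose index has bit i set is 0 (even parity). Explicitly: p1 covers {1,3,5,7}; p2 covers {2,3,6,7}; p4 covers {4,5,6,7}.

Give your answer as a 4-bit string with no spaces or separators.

0010

s1 (pos 1,3,5,7): 0⊕0⊕0⊕0 = 0
s2 (pos 2,3,6,7): 1⊕0⊕1⊕0 = 0
s4 (pos 4,5,6,7): 1⊕0⊕1⊕0 = 0
Syndrome s4…s1 = 000 → no error.
Read data bits from positions 3,5,6,7: 0010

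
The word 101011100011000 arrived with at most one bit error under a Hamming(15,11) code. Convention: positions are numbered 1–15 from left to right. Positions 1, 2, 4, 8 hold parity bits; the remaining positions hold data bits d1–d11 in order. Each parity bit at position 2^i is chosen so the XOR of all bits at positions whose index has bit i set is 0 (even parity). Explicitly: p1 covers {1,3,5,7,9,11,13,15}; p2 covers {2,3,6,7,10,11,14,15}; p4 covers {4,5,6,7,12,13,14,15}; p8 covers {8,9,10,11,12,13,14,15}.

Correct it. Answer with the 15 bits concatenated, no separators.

s1 (pos 1,3,5,7,9,11,13,15): 1⊕1⊕1⊕1⊕0⊕1⊕0⊕0 = 1
s2 (pos 2,3,6,7,10,11,14,15): 0⊕1⊕1⊕1⊕0⊕1⊕0⊕0 = 0
s4 (pos 4,5,6,7,12,13,14,15): 0⊕1⊕1⊕1⊕1⊕0⊕0⊕0 = 0
s8 (pos 8,9,10,11,12,13,14,15): 0⊕0⊕0⊕1⊕1⊕0⊕0⊕0 = 0
Syndrome s8…s1 = 0001 → error at position 1.
Flip position 1: 101011100011000 → 001011100011000

001011100011000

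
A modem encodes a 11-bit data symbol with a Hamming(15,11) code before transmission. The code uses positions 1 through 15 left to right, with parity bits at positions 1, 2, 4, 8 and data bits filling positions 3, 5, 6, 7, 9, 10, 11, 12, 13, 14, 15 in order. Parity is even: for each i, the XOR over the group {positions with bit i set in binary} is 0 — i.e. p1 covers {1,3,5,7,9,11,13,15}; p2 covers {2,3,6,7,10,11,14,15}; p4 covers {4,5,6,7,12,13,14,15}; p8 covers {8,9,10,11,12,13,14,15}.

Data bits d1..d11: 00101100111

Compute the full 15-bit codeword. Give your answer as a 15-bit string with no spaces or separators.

100001011100111

Place data at non-parity positions: p1 p2 0 p4 0 1 0 p8 1 1 0 0 1 1 1
p1 (pos 1,3,5,7,9,11,13,15): XOR of data positions = 0⊕0⊕0⊕1⊕0⊕1⊕1 = 1
p2 (pos 2,3,6,7,10,11,14,15): XOR of data positions = 0⊕1⊕0⊕1⊕0⊕1⊕1 = 0
p4 (pos 4,5,6,7,12,13,14,15): XOR of data positions = 0⊕1⊕0⊕0⊕1⊕1⊕1 = 0
p8 (pos 8,9,10,11,12,13,14,15): XOR of data positions = 1⊕1⊕0⊕0⊕1⊕1⊕1 = 1
Codeword: 100001011100111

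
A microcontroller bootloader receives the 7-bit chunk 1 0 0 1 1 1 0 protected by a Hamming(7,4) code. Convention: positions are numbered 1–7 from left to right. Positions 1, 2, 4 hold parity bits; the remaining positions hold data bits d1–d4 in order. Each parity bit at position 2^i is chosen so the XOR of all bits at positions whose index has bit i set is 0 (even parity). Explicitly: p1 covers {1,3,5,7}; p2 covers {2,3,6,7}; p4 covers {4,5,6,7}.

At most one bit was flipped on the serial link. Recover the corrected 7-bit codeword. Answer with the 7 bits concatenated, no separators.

s1 (pos 1,3,5,7): 1⊕0⊕1⊕0 = 0
s2 (pos 2,3,6,7): 0⊕0⊕1⊕0 = 1
s4 (pos 4,5,6,7): 1⊕1⊕1⊕0 = 1
Syndrome s4…s1 = 110 → error at position 6.
Flip position 6: 1001110 → 1001100

1001100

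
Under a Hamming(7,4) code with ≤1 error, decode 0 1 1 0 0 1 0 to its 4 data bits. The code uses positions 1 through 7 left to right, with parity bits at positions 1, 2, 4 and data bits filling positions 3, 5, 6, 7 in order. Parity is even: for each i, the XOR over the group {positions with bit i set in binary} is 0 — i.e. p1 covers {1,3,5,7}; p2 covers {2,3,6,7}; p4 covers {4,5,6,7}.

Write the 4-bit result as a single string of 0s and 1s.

1011

s1 (pos 1,3,5,7): 0⊕1⊕0⊕0 = 1
s2 (pos 2,3,6,7): 1⊕1⊕1⊕0 = 1
s4 (pos 4,5,6,7): 0⊕0⊕1⊕0 = 1
Syndrome s4…s1 = 111 → error at position 7.
Flip position 7: 0110010 → 0110011
Read data bits from positions 3,5,6,7: 1011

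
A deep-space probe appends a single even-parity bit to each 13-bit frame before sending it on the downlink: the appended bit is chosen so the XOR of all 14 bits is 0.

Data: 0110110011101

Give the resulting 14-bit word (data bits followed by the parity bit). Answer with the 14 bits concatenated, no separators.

XOR of the 13 data bits: 0⊕1⊕1⊕0⊕1⊕1⊕0⊕0⊕1⊕1⊕1⊕0⊕1 = 0
Parity bit = 0 (so all 14 bits XOR to 0).

01101100111010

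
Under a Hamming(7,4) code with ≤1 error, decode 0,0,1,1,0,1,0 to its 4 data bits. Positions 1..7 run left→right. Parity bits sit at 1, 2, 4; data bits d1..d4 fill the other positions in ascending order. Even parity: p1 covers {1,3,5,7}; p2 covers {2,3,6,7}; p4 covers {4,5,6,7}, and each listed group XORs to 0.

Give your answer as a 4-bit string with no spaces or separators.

s1 (pos 1,3,5,7): 0⊕1⊕0⊕0 = 1
s2 (pos 2,3,6,7): 0⊕1⊕1⊕0 = 0
s4 (pos 4,5,6,7): 1⊕0⊕1⊕0 = 0
Syndrome s4…s1 = 001 → error at position 1.
Flip position 1: 0011010 → 1011010
Read data bits from positions 3,5,6,7: 1010

1010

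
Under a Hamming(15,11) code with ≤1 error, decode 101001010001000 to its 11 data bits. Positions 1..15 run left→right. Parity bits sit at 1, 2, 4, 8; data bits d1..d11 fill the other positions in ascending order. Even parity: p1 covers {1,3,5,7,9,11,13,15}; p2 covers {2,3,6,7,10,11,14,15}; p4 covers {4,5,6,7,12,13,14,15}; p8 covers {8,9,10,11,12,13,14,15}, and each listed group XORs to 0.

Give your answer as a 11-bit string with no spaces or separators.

s1 (pos 1,3,5,7,9,11,13,15): 1⊕1⊕0⊕0⊕0⊕0⊕0⊕0 = 0
s2 (pos 2,3,6,7,10,11,14,15): 0⊕1⊕1⊕0⊕0⊕0⊕0⊕0 = 0
s4 (pos 4,5,6,7,12,13,14,15): 0⊕0⊕1⊕0⊕1⊕0⊕0⊕0 = 0
s8 (pos 8,9,10,11,12,13,14,15): 1⊕0⊕0⊕0⊕1⊕0⊕0⊕0 = 0
Syndrome s8…s1 = 0000 → no error.
Read data bits from positions 3,5,6,7,9,10,11,12,13,14,15: 10100001000

10100001000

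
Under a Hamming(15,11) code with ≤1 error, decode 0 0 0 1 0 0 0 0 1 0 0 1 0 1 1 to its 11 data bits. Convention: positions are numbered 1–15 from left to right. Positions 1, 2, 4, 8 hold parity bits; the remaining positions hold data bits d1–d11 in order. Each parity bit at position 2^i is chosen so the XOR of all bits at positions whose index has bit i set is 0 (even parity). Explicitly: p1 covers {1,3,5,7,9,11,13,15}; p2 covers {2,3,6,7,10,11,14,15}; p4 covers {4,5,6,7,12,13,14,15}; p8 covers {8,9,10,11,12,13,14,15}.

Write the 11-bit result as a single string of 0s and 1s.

s1 (pos 1,3,5,7,9,11,13,15): 0⊕0⊕0⊕0⊕1⊕0⊕0⊕1 = 0
s2 (pos 2,3,6,7,10,11,14,15): 0⊕0⊕0⊕0⊕0⊕0⊕1⊕1 = 0
s4 (pos 4,5,6,7,12,13,14,15): 1⊕0⊕0⊕0⊕1⊕0⊕1⊕1 = 0
s8 (pos 8,9,10,11,12,13,14,15): 0⊕1⊕0⊕0⊕1⊕0⊕1⊕1 = 0
Syndrome s8…s1 = 0000 → no error.
Read data bits from positions 3,5,6,7,9,10,11,12,13,14,15: 00001001011

00001001011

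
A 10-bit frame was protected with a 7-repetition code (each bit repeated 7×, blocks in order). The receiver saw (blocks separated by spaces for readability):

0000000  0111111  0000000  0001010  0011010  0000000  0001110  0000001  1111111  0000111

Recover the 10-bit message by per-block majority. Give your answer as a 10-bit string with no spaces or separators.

0100000010

Block 1 (0000000): 0 ones → 0
Block 2 (0111111): 6 ones → 1
Block 3 (0000000): 0 ones → 0
Block 4 (0001010): 2 ones → 0
Block 5 (0011010): 3 ones → 0
Block 6 (0000000): 0 ones → 0
Block 7 (0001110): 3 ones → 0
Block 8 (0000001): 1 one → 0
Block 9 (1111111): 7 ones → 1
Block 10 (0000111): 3 ones → 0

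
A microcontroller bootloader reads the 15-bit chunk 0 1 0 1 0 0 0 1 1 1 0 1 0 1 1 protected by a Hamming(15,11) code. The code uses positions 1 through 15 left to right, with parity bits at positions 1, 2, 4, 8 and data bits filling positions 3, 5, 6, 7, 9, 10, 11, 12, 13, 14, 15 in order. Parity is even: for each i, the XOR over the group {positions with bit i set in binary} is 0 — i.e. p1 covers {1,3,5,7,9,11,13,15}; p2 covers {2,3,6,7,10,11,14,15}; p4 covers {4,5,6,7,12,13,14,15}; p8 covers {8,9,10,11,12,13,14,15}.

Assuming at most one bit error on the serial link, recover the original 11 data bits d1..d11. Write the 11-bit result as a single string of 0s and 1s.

s1 (pos 1,3,5,7,9,11,13,15): 0⊕0⊕0⊕0⊕1⊕0⊕0⊕1 = 0
s2 (pos 2,3,6,7,10,11,14,15): 1⊕0⊕0⊕0⊕1⊕0⊕1⊕1 = 0
s4 (pos 4,5,6,7,12,13,14,15): 1⊕0⊕0⊕0⊕1⊕0⊕1⊕1 = 0
s8 (pos 8,9,10,11,12,13,14,15): 1⊕1⊕1⊕0⊕1⊕0⊕1⊕1 = 0
Syndrome s8…s1 = 0000 → no error.
Read data bits from positions 3,5,6,7,9,10,11,12,13,14,15: 00001101011

00001101011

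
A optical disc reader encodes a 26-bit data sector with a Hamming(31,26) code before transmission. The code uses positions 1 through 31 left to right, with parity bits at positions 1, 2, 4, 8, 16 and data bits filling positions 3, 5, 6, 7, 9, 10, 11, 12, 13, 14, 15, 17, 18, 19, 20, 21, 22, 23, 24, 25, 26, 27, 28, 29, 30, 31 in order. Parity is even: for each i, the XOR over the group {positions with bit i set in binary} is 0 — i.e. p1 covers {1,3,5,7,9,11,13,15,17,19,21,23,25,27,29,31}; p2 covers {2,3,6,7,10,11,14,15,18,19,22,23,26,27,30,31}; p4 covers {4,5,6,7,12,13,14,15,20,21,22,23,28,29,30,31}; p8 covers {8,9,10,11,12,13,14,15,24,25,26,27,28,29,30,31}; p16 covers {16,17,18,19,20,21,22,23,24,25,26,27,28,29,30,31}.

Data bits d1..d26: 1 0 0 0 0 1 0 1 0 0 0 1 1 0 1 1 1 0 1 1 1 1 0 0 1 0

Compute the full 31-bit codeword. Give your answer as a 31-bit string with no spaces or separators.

1111000101010000110111011110010

Place data at non-parity positions: p1 p2 1 p4 0 0 0 p8 0 1 0 1 0 0 0 p16 1 1 0 1 1 1 0 1 1 1 1 0 0 1 0
p1 (pos 1,3,5,7,9,11,13,15,17,19,21,23,25,27,29,31): XOR of data positions = 1⊕0⊕0⊕0⊕0⊕0⊕0⊕1⊕0⊕1⊕0⊕1⊕1⊕0⊕0 = 1
p2 (pos 2,3,6,7,10,11,14,15,18,19,22,23,26,27,30,31): XOR of data positions = 1⊕0⊕0⊕1⊕0⊕0⊕0⊕1⊕0⊕1⊕0⊕1⊕1⊕1⊕0 = 1
p4 (pos 4,5,6,7,12,13,14,15,20,21,22,23,28,29,30,31): XOR of data positions = 0⊕0⊕0⊕1⊕0⊕0⊕0⊕1⊕1⊕1⊕0⊕0⊕0⊕1⊕0 = 1
p8 (pos 8,9,10,11,12,13,14,15,24,25,26,27,28,29,30,31): XOR of data positions = 0⊕1⊕0⊕1⊕0⊕0⊕0⊕1⊕1⊕1⊕1⊕0⊕0⊕1⊕0 = 1
p16 (pos 16,17,18,19,20,21,22,23,24,25,26,27,28,29,30,31): XOR of data positions = 1⊕1⊕0⊕1⊕1⊕1⊕0⊕1⊕1⊕1⊕1⊕0⊕0⊕1⊕0 = 0
Codeword: 1111000101010000110111011110010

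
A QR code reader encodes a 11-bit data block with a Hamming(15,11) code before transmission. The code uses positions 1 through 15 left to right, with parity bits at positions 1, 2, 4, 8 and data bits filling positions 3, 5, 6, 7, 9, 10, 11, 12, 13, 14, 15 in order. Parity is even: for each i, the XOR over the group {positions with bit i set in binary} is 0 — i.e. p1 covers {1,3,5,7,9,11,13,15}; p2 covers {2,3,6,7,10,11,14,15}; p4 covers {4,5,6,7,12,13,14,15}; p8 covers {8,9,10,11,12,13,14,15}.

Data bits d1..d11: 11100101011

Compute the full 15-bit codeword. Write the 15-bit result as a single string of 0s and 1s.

Place data at non-parity positions: p1 p2 1 p4 1 1 0 p8 0 1 0 1 0 1 1
p1 (pos 1,3,5,7,9,11,13,15): XOR of data positions = 1⊕1⊕0⊕0⊕0⊕0⊕1 = 1
p2 (pos 2,3,6,7,10,11,14,15): XOR of data positions = 1⊕1⊕0⊕1⊕0⊕1⊕1 = 1
p4 (pos 4,5,6,7,12,13,14,15): XOR of data positions = 1⊕1⊕0⊕1⊕0⊕1⊕1 = 1
p8 (pos 8,9,10,11,12,13,14,15): XOR of data positions = 0⊕1⊕0⊕1⊕0⊕1⊕1 = 0
Codeword: 111111000101011

111111000101011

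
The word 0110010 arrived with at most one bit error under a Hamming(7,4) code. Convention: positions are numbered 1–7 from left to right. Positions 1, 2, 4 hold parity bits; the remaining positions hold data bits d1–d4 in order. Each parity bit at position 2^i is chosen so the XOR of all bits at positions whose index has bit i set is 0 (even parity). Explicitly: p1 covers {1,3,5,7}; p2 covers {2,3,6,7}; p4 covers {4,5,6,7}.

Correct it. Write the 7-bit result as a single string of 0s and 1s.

0110011

s1 (pos 1,3,5,7): 0⊕1⊕0⊕0 = 1
s2 (pos 2,3,6,7): 1⊕1⊕1⊕0 = 1
s4 (pos 4,5,6,7): 0⊕0⊕1⊕0 = 1
Syndrome s4…s1 = 111 → error at position 7.
Flip position 7: 0110010 → 0110011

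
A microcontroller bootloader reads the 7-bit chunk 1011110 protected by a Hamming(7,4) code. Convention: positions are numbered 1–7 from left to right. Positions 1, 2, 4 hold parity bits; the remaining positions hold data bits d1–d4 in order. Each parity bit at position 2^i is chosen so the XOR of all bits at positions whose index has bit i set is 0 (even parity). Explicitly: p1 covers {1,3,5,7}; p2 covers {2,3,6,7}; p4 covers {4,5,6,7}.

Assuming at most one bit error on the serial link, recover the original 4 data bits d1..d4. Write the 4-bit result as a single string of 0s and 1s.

s1 (pos 1,3,5,7): 1⊕1⊕1⊕0 = 1
s2 (pos 2,3,6,7): 0⊕1⊕1⊕0 = 0
s4 (pos 4,5,6,7): 1⊕1⊕1⊕0 = 1
Syndrome s4…s1 = 101 → error at position 5.
Flip position 5: 1011110 → 1011010
Read data bits from positions 3,5,6,7: 1010

1010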